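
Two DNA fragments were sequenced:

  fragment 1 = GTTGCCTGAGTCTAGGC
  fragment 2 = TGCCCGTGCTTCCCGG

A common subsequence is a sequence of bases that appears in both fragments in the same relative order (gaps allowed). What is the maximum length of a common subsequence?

Pick T (fragment 1 #3, fragment 2 #1), G (fragment 1 #4, fragment 2 #2), C (fragment 1 #5, fragment 2 #4), C (fragment 1 #6, fragment 2 #5), T (fragment 1 #7, fragment 2 #7), G (fragment 1 #8, fragment 2 #8), T (fragment 1 #11, fragment 2 #11), C (fragment 1 #12, fragment 2 #14), G (fragment 1 #15, fragment 2 #15), G (fragment 1 #16, fragment 2 #16); all 10 bases appear in both, in order. Since dp[17][16] = 10, nothing longer is possible.

10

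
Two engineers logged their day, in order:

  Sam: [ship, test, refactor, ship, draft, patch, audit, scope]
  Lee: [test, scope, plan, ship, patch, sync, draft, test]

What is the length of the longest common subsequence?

Match test (Sam #2, Lee #1), ship (Sam #4, Lee #4), draft (Sam #5, Lee #7) — 3 tasks in the same relative order in both. dp[8][8] = 3 confirms this is the maximum.

3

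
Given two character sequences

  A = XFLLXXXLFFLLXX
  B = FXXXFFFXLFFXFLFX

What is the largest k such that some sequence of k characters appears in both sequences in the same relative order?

9

One common subsequence of length 9: X at A[1]=B[2], then X at A[5]=B[3], then X at A[6]=B[4], then X at A[7]=B[8], then L at A[8]=B[9], then F at A[9]=B[11], then F at A[10]=B[13], then L at A[11]=B[14], then X at A[14]=B[16]. dp[14][16] = 9 confirms this is the maximum.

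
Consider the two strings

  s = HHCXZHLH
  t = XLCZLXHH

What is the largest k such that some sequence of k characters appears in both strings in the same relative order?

4

Match C at s[3]=t[3], then X at s[4]=t[6], then H at s[6]=t[7], then H at s[8]=t[8] — 4 characters in the same relative order in both, and the DP table's final entry dp[8][8] is also 4, so no common subsequence is longer.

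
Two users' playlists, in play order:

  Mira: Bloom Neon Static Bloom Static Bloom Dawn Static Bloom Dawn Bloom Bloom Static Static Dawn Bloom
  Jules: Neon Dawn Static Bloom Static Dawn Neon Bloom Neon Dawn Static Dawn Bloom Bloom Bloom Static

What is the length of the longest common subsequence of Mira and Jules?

Taking Neon (Mira #2, Jules #1) → Static (Mira #3, Jules #3) → Bloom (Mira #4, Jules #4) → Static (Mira #5, Jules #5) → Bloom (Mira #6, Jules #8) → Dawn (Mira #7, Jules #10) → Static (Mira #8, Jules #11) → Bloom (Mira #9, Jules #13) → Bloom (Mira #11, Jules #14) → Bloom (Mira #12, Jules #15) → Static (Mira #14, Jules #16) gives a common subsequence of length 11. The LCS DP gives dp[16][16] = 11, so this is optimal.

11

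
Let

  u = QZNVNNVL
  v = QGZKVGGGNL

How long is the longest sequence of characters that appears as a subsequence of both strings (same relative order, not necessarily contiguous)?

5

Let dp[i][j] be the LCS length of the first i characters of u and the first j characters of v. dp[i][j] = dp[i-1][j-1]+1 when the i-th and j-th characters match, else max(dp[i-1][j], dp[i][j-1]).
    ·  Q  G  Z  K  V  G  G  G  N  L
 ·  0  0  0  0  0  0  0  0  0  0  0
 Q  0  1  1  1  1  1  1  1  1  1  1
 Z  0  1  1  2  2  2  2  2  2  2  2
 N  0  1  1  2  2  2  2  2  2  3  3
 V  0  1  1  2  2  3  3  3  3  3  3
 N  0  1  1  2  2  3  3  3  3  4  4
 N  0  1  1  2  2  3  3  3  3  4  4
 V  0  1  1  2  2  3  3  3  3  4  4
 L  0  1  1  2  2  3  3  3  3  4  5
dp[8][10] = 5. One LCS (by backtracking along matches): QZVNL.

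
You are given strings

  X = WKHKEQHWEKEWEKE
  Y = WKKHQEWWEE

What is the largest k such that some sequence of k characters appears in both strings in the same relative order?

8

Let dp[i][j] be the LCS length of the first i characters of X and the first j characters of Y. dp[i][j] = dp[i-1][j-1]+1 when the i-th and j-th characters match, else max(dp[i-1][j], dp[i][j-1]).
    ·  W  K  K  H  Q  E  W  W  E  E
 ·  0  0  0  0  0  0  0  0  0  0  0
 W  0  1  1  1  1  1  1  1  1  1  1
 K  0  1  2  2  2  2  2  2  2  2  2
 H  0  1  2  2  3  3  3  3  3  3  3
 K  0  1  2  3  3  3  3  3  3  3  3
 E  0  1  2  3  3  3  4  4  4  4  4
 Q  0  1  2  3  3  4  4  4  4  4  4
 H  0  1  2  3  4  4  4  4  4  4  4
 W  0  1  2  3  4  4  4  5  5  5  5
 E  0  1  2  3  4  4  5  5  5  6  6
 K  0  1  2  3  4  4  5  5  5  6  6
 E  0  1  2  3  4  4  5  5  5  6  7
 W  0  1  2  3  4  4  5  6  6  6  7
 E  0  1  2  3  4  4  5  6  6  7  7
 K  0  1  2  3  4  4  5  6  6  7  7
 E  0  1  2  3  4  4  5  6  6  7  8
dp[15][10] = 8. One LCS (by backtracking along matches): WKHEWWEE.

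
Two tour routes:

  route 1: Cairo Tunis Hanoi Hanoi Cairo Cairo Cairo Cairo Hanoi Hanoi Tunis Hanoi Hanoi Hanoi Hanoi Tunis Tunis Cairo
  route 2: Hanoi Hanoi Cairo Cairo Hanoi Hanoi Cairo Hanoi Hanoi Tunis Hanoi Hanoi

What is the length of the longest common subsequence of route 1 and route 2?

Taking Hanoi at route 1[3]=route 2[1] → Hanoi at route 1[4]=route 2[2] → Cairo at route 1[5]=route 2[3] → Cairo at route 1[6]=route 2[4] → Cairo at route 1[8]=route 2[7] → Hanoi at route 1[9]=route 2[8] → Hanoi at route 1[10]=route 2[9] → Tunis at route 1[11]=route 2[10] → Hanoi at route 1[14]=route 2[11] → Hanoi at route 1[15]=route 2[12] gives a common subsequence of length 10. Since dp[18][12] = 10, nothing longer is possible.

10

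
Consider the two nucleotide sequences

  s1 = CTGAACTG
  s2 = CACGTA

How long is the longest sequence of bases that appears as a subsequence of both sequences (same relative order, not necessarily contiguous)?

One common subsequence of length 4: C (s1 #1, s2 #1), then A (s1 #5, s2 #2), then C (s1 #6, s2 #3), then T (s1 #7, s2 #5). Since dp[8][6] = 4, nothing longer is possible.

4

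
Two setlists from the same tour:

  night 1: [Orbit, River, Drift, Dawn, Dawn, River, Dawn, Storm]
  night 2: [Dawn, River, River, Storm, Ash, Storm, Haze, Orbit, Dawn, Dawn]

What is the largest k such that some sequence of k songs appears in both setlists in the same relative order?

3

Pick Orbit at night 1[1]=night 2[8] → Dawn at night 1[5]=night 2[9] → Dawn at night 1[7]=night 2[10]; all 3 songs appear in both, in order. dp[8][10] = 3 confirms this is the maximum.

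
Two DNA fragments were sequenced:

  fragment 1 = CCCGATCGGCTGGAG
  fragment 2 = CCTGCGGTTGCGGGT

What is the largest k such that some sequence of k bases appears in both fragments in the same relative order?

Match C [1,1], then C [2,2], then C [3,5], then G [4,7], then T [6,9], then G [9,10], then C [10,11], then G [12,12], then G [13,13], then G [15,14] — 10 bases in the same relative order in both. Since dp[15][15] = 10, nothing longer is possible.

10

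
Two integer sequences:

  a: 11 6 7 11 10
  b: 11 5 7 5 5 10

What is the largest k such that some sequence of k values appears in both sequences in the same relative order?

One common subsequence of length 3: 11 (a #1, b #1), 7 (a #3, b #3), 10 (a #5, b #6). dp[5][6] = 3 confirms this is the maximum.

3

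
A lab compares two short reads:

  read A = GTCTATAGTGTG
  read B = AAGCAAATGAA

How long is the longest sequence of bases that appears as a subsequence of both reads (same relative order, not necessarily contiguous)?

Pick G (read A #1, read B #3), C (read A #3, read B #4), A (read A #5, read B #6), A (read A #7, read B #7), T (read A #9, read B #8), G (read A #10, read B #9); all 6 bases appear in both, in order. dp[12][11] = 6 confirms this is the maximum.

6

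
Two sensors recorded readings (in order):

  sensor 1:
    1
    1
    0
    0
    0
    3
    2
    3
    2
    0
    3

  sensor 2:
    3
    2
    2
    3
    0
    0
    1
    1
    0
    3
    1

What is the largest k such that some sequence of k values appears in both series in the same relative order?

5

Taking 3 (sensor 1 #6, sensor 2 #1), 2 (sensor 1 #7, sensor 2 #3), 3 (sensor 1 #8, sensor 2 #4), 0 (sensor 1 #10, sensor 2 #9), 3 (sensor 1 #11, sensor 2 #10) gives a common subsequence of length 5. The LCS DP gives dp[11][11] = 5, so this is optimal.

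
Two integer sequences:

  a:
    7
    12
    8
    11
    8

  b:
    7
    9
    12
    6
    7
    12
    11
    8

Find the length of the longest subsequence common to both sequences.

4

Let dp[i][j] be the LCS length of the first i values of a and the first j values of b. dp[i][j] = dp[i-1][j-1]+1 when the i-th and j-th values match, else max(dp[i-1][j], dp[i][j-1]).
    ·  7  9 12  6  7 12 11  8
 ·  0  0  0  0  0  0  0  0  0
 7  0  1  1  1  1  1  1  1  1
12  0  1  1  2  2  2  2  2  2
 8  0  1  1  2  2  2  2  2  3
11  0  1  1  2  2  2  2  3  3
 8  0  1  1  2  2  2  2  3  4
dp[5][8] = 4. One LCS (by backtracking along matches): 7, 12, 11, 8.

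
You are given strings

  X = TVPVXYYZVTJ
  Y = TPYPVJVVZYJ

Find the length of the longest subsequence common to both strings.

One common subsequence of length 5: T [1,1], then V [2,7], then V [4,8], then Y [7,10], then J [11,11], and the DP table's final entry dp[11][11] is also 5, so no common subsequence is longer.

5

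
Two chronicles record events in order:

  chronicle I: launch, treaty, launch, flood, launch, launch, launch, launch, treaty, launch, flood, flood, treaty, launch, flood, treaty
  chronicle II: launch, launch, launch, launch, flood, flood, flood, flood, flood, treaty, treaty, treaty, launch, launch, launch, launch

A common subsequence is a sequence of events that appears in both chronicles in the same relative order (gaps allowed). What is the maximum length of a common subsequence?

8

Pick launch [1,1], launch [3,2], launch [5,3], launch [6,4], launch [7,13], launch [8,14], launch [10,15], launch [14,16]; all 8 events appear in both, in order. The LCS DP gives dp[16][16] = 8, so this is optimal.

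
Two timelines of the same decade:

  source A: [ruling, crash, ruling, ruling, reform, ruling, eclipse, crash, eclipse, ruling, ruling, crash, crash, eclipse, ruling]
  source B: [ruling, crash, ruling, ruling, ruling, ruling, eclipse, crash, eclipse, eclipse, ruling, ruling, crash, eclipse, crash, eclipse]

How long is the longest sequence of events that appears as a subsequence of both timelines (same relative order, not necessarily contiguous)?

13

Pick ruling (source A #1, source B #1); then crash (source A #2, source B #2); then ruling (source A #3, source B #4); then ruling (source A #4, source B #5); then ruling (source A #6, source B #6); then eclipse (source A #7, source B #7); then crash (source A #8, source B #8); then eclipse (source A #9, source B #10); then ruling (source A #10, source B #11); then ruling (source A #11, source B #12); then crash (source A #12, source B #13); then crash (source A #13, source B #15); then eclipse (source A #14, source B #16); all 13 events appear in both, in order. Since dp[15][16] = 13, nothing longer is possible.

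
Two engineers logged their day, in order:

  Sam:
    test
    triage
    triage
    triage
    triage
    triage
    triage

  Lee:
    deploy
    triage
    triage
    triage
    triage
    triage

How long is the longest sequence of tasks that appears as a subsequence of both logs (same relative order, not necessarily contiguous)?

5

Pick triage (Sam #3, Lee #2) → triage (Sam #4, Lee #3) → triage (Sam #5, Lee #4) → triage (Sam #6, Lee #5) → triage (Sam #7, Lee #6); all 5 tasks appear in both, in order. The LCS DP gives dp[7][6] = 5, so this is optimal.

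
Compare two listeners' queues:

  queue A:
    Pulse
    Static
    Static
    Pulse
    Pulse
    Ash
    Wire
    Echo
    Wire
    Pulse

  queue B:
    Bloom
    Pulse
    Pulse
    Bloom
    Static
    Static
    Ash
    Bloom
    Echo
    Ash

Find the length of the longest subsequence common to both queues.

Match Pulse at queue A[1]=queue B[3] → Static at queue A[2]=queue B[5] → Static at queue A[3]=queue B[6] → Ash at queue A[6]=queue B[7] → Echo at queue A[8]=queue B[9] — 5 songs in the same relative order in both. Since dp[10][10] = 5, nothing longer is possible.

5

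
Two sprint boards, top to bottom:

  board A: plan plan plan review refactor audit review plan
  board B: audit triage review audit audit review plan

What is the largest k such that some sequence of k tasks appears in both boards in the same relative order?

One common subsequence of length 4: review (board A #4, board B #3) → audit (board A #6, board B #5) → review (board A #7, board B #6) → plan (board A #8, board B #7), and the DP table's final entry dp[8][7] is also 4, so no common subsequence is longer.

4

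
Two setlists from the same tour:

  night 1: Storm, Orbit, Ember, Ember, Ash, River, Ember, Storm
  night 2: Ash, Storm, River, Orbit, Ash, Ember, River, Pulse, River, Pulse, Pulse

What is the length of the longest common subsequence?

Match Storm [1,2], then Orbit [2,4], then Ember [3,6], then River [6,9] — 4 songs in the same relative order in both. The LCS DP gives dp[8][11] = 4, so this is optimal.

4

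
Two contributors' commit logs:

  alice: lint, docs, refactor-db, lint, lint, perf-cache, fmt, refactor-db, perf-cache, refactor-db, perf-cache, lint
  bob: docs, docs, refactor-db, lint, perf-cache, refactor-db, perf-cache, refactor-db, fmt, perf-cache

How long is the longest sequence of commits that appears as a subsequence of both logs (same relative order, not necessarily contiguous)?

Match docs [2,2], refactor-db [3,3], lint [5,4], perf-cache [6,5], refactor-db [8,6], perf-cache [9,7], refactor-db [10,8], perf-cache [11,10] — 8 commits in the same relative order in both. dp[12][10] = 8 confirms this is the maximum.

8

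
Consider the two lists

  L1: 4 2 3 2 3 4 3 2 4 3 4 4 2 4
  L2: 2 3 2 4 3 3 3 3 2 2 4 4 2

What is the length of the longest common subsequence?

9

Taking 2 [2,1]; then 3 [3,2]; then 2 [4,3]; then 3 [5,7]; then 3 [7,8]; then 2 [8,10]; then 4 [11,11]; then 4 [12,12]; then 2 [13,13] gives a common subsequence of length 9. The LCS DP gives dp[14][13] = 9, so this is optimal.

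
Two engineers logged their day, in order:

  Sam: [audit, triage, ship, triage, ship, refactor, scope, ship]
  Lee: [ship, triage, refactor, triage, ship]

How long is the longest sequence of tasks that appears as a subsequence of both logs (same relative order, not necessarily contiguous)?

Match ship (Sam #3, Lee #1) → triage (Sam #4, Lee #2) → refactor (Sam #6, Lee #3) → ship (Sam #8, Lee #5) — 4 tasks in the same relative order in both. Since dp[8][5] = 4, nothing longer is possible.

4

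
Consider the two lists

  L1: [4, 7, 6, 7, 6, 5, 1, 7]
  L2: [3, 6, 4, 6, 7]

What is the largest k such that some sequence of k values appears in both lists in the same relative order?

One common subsequence of length 3: 4 [1,3], 6 [5,4], 7 [8,5], and the DP table's final entry dp[8][5] is also 3, so no common subsequence is longer.

3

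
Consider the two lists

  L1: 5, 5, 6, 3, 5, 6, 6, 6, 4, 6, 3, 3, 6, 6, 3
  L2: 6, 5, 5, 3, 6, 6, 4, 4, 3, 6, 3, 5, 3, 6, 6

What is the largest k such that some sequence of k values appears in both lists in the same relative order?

Match 5 at L1[1]=L2[2]; then 5 at L1[2]=L2[3]; then 3 at L1[4]=L2[4]; then 6 at L1[6]=L2[5]; then 6 at L1[7]=L2[6]; then 4 at L1[9]=L2[8]; then 6 at L1[10]=L2[10]; then 3 at L1[11]=L2[11]; then 3 at L1[12]=L2[13]; then 6 at L1[13]=L2[14]; then 6 at L1[14]=L2[15] — 11 values in the same relative order in both. dp[15][15] = 11 confirms this is the maximum.

11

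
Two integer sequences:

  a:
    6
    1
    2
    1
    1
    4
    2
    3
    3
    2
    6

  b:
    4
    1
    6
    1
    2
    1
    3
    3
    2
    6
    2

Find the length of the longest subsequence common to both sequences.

8

Taking 6 [1,3], 1 [2,4], 2 [3,5], 1 [5,6], 3 [8,7], 3 [9,8], 2 [10,9], 6 [11,10] gives a common subsequence of length 8. Since dp[11][11] = 8, nothing longer is possible.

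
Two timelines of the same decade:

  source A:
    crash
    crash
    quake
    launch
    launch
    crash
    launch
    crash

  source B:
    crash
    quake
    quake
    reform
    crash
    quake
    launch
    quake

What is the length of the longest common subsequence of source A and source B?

Pick crash (source A #1, source B #1), crash (source A #2, source B #5), quake (source A #3, source B #6), launch (source A #4, source B #7); all 4 events appear in both, in order. The LCS DP gives dp[8][8] = 4, so this is optimal.

4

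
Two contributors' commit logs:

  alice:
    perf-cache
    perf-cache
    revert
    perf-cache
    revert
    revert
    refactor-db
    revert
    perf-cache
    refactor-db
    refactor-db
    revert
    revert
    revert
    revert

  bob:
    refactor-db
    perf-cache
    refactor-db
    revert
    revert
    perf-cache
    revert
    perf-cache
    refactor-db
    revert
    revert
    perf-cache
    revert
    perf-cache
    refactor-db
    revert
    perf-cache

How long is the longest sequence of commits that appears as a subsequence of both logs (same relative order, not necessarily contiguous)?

10

One common subsequence of length 10: perf-cache at alice[1]=bob[2] → perf-cache at alice[2]=bob[6] → revert at alice[3]=bob[7] → perf-cache at alice[4]=bob[8] → revert at alice[5]=bob[10] → revert at alice[6]=bob[11] → revert at alice[8]=bob[13] → perf-cache at alice[9]=bob[14] → refactor-db at alice[11]=bob[15] → revert at alice[12]=bob[16], and the DP table's final entry dp[15][17] is also 10, so no common subsequence is longer.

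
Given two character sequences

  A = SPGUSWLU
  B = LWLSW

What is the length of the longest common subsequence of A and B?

Let dp[i][j] be the LCS length of the first i characters of A and the first j characters of B. dp[i][j] = dp[i-1][j-1]+1 when the i-th and j-th characters match, else max(dp[i-1][j], dp[i][j-1]).
    ·  L  W  L  S  W
 ·  0  0  0  0  0  0
 S  0  0  0  0  1  1
 P  0  0  0  0  1  1
 G  0  0  0  0  1  1
 U  0  0  0  0  1  1
 S  0  0  0  0  1  1
 W  0  0  1  1  1  2
 L  0  1  1  2  2  2
 U  0  1  1  2  2  2
dp[8][5] = 2. One LCS (by backtracking along matches): SW.

2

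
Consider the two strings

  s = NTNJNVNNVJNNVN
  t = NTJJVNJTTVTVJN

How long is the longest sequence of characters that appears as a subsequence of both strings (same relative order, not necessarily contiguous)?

Match N at s[1]=t[1], T at s[2]=t[2], N at s[3]=t[6], J at s[4]=t[7], V at s[6]=t[10], V at s[9]=t[12], J at s[10]=t[13], N at s[14]=t[14] — 8 characters in the same relative order in both. The LCS DP gives dp[14][14] = 8, so this is optimal.

8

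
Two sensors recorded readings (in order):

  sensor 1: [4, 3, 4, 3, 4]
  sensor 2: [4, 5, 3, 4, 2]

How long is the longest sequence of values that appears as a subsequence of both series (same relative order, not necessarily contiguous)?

3

Let dp[i][j] be the LCS length of the first i values of sensor 1 and the first j values of sensor 2. dp[i][j] = dp[i-1][j-1]+1 when the i-th and j-th values match, else max(dp[i-1][j], dp[i][j-1]).
    ·  4  5  3  4  2
 ·  0  0  0  0  0  0
 4  0  1  1  1  1  1
 3  0  1  1  2  2  2
 4  0  1  1  2  3  3
 3  0  1  1  2  3  3
 4  0  1  1  2  3  3
dp[5][5] = 3. One LCS (by backtracking along matches): 4, 3, 4.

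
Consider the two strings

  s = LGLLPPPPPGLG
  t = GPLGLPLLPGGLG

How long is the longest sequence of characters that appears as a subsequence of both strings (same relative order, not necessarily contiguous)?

8

Match L at s[1]=t[3], then G at s[2]=t[4], then L at s[3]=t[7], then L at s[4]=t[8], then P at s[5]=t[9], then G at s[10]=t[11], then L at s[11]=t[12], then G at s[12]=t[13] — 8 characters in the same relative order in both, and the DP table's final entry dp[12][13] is also 8, so no common subsequence is longer.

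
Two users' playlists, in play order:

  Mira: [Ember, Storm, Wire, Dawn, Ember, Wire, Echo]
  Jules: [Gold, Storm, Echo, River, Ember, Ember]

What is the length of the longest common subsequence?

One common subsequence of length 2: Ember (Mira #1, Jules #5) → Ember (Mira #5, Jules #6). The LCS DP gives dp[7][6] = 2, so this is optimal.

2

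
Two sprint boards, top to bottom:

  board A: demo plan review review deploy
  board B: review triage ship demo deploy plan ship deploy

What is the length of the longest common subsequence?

Pick demo [1,4], then plan [2,6], then deploy [5,8]; all 3 tasks appear in both, in order. dp[5][8] = 3 confirms this is the maximum.

3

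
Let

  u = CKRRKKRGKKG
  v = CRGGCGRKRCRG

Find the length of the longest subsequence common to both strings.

Taking C at u[1]=v[1], R at u[3]=v[2], R at u[4]=v[7], K at u[5]=v[8], R at u[7]=v[11], G at u[11]=v[12] gives a common subsequence of length 6, and the DP table's final entry dp[11][12] is also 6, so no common subsequence is longer.

6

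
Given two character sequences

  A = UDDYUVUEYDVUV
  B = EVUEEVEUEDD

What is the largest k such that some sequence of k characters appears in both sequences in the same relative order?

Match U [1,3] → V [6,6] → U [7,8] → E [8,9] → D [10,11] — 5 characters in the same relative order in both. dp[13][11] = 5 confirms this is the maximum.

5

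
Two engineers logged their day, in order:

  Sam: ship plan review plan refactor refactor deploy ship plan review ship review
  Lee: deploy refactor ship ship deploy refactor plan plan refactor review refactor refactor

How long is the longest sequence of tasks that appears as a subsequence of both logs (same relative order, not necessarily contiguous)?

One common subsequence of length 5: ship [1,4]; then plan [2,8]; then review [3,10]; then refactor [5,11]; then refactor [6,12]. Since dp[12][12] = 5, nothing longer is possible.

5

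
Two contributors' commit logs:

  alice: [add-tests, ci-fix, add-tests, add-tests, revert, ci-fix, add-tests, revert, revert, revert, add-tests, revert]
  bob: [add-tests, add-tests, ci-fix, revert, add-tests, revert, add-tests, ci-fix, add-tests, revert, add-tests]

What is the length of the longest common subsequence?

Pick add-tests [1,2] → ci-fix [2,3] → add-tests [3,5] → add-tests [4,7] → ci-fix [6,8] → add-tests [7,9] → revert [10,10] → add-tests [11,11]; all 8 commits appear in both, in order. dp[12][11] = 8 confirms this is the maximum.

8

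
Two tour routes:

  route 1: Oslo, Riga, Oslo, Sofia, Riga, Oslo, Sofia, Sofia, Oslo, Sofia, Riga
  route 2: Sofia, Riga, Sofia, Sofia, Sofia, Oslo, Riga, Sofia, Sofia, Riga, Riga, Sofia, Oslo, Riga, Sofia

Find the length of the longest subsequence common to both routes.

7

Match Oslo [1,6], then Riga [2,7], then Sofia [4,9], then Riga [5,11], then Sofia [8,12], then Oslo [9,13], then Sofia [10,15] — 7 stops in the same relative order in both. Since dp[11][15] = 7, nothing longer is possible.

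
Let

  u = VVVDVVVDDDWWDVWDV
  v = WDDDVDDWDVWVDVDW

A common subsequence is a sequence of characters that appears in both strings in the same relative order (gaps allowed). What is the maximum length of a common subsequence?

10

Match D [4,4]; then V [7,5]; then D [9,6]; then D [10,7]; then W [12,8]; then D [13,9]; then V [14,10]; then W [15,11]; then D [16,13]; then V [17,14] — 10 characters in the same relative order in both. The LCS DP gives dp[17][16] = 10, so this is optimal.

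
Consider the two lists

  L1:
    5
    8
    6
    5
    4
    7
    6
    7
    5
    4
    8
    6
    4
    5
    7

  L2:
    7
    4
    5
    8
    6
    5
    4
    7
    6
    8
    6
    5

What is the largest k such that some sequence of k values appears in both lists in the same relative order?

10

Pick 5 at L1[1]=L2[3]; then 8 at L1[2]=L2[4]; then 6 at L1[3]=L2[5]; then 5 at L1[4]=L2[6]; then 4 at L1[5]=L2[7]; then 7 at L1[6]=L2[8]; then 6 at L1[7]=L2[9]; then 8 at L1[11]=L2[10]; then 6 at L1[12]=L2[11]; then 5 at L1[14]=L2[12]; all 10 values appear in both, in order. The LCS DP gives dp[15][12] = 10, so this is optimal.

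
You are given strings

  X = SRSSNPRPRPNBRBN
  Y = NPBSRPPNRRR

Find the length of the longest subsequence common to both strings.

7

One common subsequence of length 7: N at X[5]=Y[1]; then P at X[6]=Y[2]; then R at X[7]=Y[5]; then P at X[8]=Y[6]; then P at X[10]=Y[7]; then N at X[11]=Y[8]; then R at X[13]=Y[11]. The LCS DP gives dp[15][11] = 7, so this is optimal.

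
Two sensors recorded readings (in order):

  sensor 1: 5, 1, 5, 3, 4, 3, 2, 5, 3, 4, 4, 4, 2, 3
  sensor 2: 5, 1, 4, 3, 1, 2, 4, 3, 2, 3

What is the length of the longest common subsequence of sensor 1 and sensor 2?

8

One common subsequence of length 8: 5 (sensor 1 #1, sensor 2 #1); then 1 (sensor 1 #2, sensor 2 #2); then 4 (sensor 1 #5, sensor 2 #3); then 3 (sensor 1 #6, sensor 2 #4); then 2 (sensor 1 #7, sensor 2 #6); then 3 (sensor 1 #9, sensor 2 #8); then 2 (sensor 1 #13, sensor 2 #9); then 3 (sensor 1 #14, sensor 2 #10), and the DP table's final entry dp[14][10] is also 8, so no common subsequence is longer.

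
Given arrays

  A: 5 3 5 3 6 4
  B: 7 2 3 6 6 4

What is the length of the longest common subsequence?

Let dp[i][j] be the LCS length of the first i values of A and the first j values of B. dp[i][j] = dp[i-1][j-1]+1 when the i-th and j-th values match, else max(dp[i-1][j], dp[i][j-1]).
    ·  7  2  3  6  6  4
 ·  0  0  0  0  0  0  0
 5  0  0  0  0  0  0  0
 3  0  0  0  1  1  1  1
 5  0  0  0  1  1  1  1
 3  0  0  0  1  1  1  1
 6  0  0  0  1  2  2  2
 4  0  0  0  1  2  2  3
dp[6][6] = 3. One LCS (by backtracking along matches): 3, 6, 4.

3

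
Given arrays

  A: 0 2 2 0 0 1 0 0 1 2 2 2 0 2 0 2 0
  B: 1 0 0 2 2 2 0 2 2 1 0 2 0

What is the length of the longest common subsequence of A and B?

11

Pick 1 (A #6, B #1); then 0 (A #7, B #2); then 0 (A #8, B #3); then 2 (A #10, B #4); then 2 (A #11, B #5); then 2 (A #12, B #6); then 0 (A #13, B #7); then 2 (A #14, B #9); then 0 (A #15, B #11); then 2 (A #16, B #12); then 0 (A #17, B #13); all 11 values appear in both, in order. Since dp[17][13] = 11, nothing longer is possible.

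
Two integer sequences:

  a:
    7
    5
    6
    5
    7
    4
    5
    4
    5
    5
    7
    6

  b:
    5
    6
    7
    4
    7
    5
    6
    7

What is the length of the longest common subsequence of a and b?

6

One common subsequence of length 6: 5 (a #2, b #1); then 6 (a #3, b #2); then 7 (a #5, b #3); then 4 (a #6, b #4); then 5 (a #7, b #6); then 7 (a #11, b #8). The LCS DP gives dp[12][8] = 6, so this is optimal.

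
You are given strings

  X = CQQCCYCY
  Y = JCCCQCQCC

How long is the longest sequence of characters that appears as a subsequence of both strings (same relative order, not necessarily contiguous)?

Let dp[i][j] be the LCS length of the first i characters of X and the first j characters of Y. dp[i][j] = dp[i-1][j-1]+1 when the i-th and j-th characters match, else max(dp[i-1][j], dp[i][j-1]).
    ·  J  C  C  C  Q  C  Q  C  C
 ·  0  0  0  0  0  0  0  0  0  0
 C  0  0  1  1  1  1  1  1  1  1
 Q  0  0  1  1  1  2  2  2  2  2
 Q  0  0  1  1  1  2  2  3  3  3
 C  0  0  1  2  2  2  3  3  4  4
 C  0  0  1  2  3  3  3  3  4  5
 Y  0  0  1  2  3  3  3  3  4  5
 C  0  0  1  2  3  3  4  4  4  5
 Y  0  0  1  2  3  3  4  4  4  5
dp[8][9] = 5. One LCS (by backtracking along matches): CQQCC.

5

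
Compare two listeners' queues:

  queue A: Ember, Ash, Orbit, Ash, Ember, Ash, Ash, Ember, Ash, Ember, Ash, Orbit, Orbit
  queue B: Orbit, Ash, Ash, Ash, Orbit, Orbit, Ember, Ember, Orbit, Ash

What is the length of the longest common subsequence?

7

Match Orbit (queue A #3, queue B #1); then Ash (queue A #4, queue B #2); then Ash (queue A #6, queue B #3); then Ash (queue A #7, queue B #4); then Ember (queue A #8, queue B #7); then Ember (queue A #10, queue B #8); then Ash (queue A #11, queue B #10) — 7 songs in the same relative order in both, and the DP table's final entry dp[13][10] is also 7, so no common subsequence is longer.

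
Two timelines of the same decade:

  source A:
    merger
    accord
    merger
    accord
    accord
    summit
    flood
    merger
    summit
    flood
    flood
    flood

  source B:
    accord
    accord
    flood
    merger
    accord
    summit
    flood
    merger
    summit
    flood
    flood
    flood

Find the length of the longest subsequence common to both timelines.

Match accord [2,2], merger [3,4], accord [5,5], summit [6,6], flood [7,7], merger [8,8], summit [9,9], flood [10,10], flood [11,11], flood [12,12] — 10 events in the same relative order in both, and the DP table's final entry dp[12][12] is also 10, so no common subsequence is longer.

10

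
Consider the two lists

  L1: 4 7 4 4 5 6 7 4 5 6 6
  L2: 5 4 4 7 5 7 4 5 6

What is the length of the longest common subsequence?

7

One common subsequence of length 7: 4 at L1[1]=L2[3]; then 7 at L1[2]=L2[4]; then 5 at L1[5]=L2[5]; then 7 at L1[7]=L2[6]; then 4 at L1[8]=L2[7]; then 5 at L1[9]=L2[8]; then 6 at L1[11]=L2[9]. Since dp[11][9] = 7, nothing longer is possible.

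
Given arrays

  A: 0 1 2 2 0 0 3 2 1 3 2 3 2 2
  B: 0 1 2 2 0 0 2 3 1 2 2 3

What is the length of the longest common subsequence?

10

Taking 0 (A #1, B #1), then 1 (A #2, B #2), then 2 (A #3, B #3), then 2 (A #4, B #4), then 0 (A #5, B #5), then 0 (A #6, B #6), then 3 (A #7, B #8), then 2 (A #8, B #10), then 2 (A #11, B #11), then 3 (A #12, B #12) gives a common subsequence of length 10, and the DP table's final entry dp[14][12] is also 10, so no common subsequence is longer.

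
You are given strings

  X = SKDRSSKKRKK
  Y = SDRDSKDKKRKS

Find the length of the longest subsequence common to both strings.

Let dp[i][j] be the LCS length of the first i characters of X and the first j characters of Y. dp[i][j] = dp[i-1][j-1]+1 when the i-th and j-th characters match, else max(dp[i-1][j], dp[i][j-1]).
    ·  S  D  R  D  S  K  D  K  K  R  K  S
 ·  0  0  0  0  0  0  0  0  0  0  0  0  0
 S  0  1  1  1  1  1  1  1  1  1  1  1  1
 K  0  1  1  1  1  1  2  2  2  2  2  2  2
 D  0  1  2  2  2  2  2  3  3  3  3  3  3
 R  0  1  2  3  3  3  3  3  3  3  4  4  4
 S  0  1  2  3  3  4  4  4  4  4  4  4  5
 S  0  1  2  3  3  4  4  4  4  4  4  4  5
 K  0  1  2  3  3  4  5  5  5  5  5  5  5
 K  0  1  2  3  3  4  5  5  6  6  6  6  6
 R  0  1  2  3  3  4  5  5  6  6  7  7  7
 K  0  1  2  3  3  4  5  5  6  7  7  8  8
 K  0  1  2  3  3  4  5  5  6  7  7  8  8
dp[11][12] = 8. One LCS (by backtracking along matches): SDRSKKRK.

8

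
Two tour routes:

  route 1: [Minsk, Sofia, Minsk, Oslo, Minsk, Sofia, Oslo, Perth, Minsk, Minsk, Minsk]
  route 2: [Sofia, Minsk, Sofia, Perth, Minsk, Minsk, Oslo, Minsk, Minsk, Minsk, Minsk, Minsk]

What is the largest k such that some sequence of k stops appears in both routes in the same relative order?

8

Taking Minsk at route 1[1]=route 2[2]; then Sofia at route 1[2]=route 2[3]; then Minsk at route 1[3]=route 2[6]; then Oslo at route 1[4]=route 2[7]; then Minsk at route 1[5]=route 2[9]; then Minsk at route 1[9]=route 2[10]; then Minsk at route 1[10]=route 2[11]; then Minsk at route 1[11]=route 2[12] gives a common subsequence of length 8, and the DP table's final entry dp[11][12] is also 8, so no common subsequence is longer.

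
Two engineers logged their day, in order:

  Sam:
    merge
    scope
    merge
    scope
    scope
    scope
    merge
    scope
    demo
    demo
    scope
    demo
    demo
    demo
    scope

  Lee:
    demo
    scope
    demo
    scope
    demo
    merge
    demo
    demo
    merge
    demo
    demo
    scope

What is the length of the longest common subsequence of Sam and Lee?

Match scope at Sam[2]=Lee[2]; then scope at Sam[4]=Lee[4]; then merge at Sam[7]=Lee[6]; then demo at Sam[9]=Lee[7]; then demo at Sam[10]=Lee[8]; then demo at Sam[13]=Lee[10]; then demo at Sam[14]=Lee[11]; then scope at Sam[15]=Lee[12] — 8 tasks in the same relative order in both. The LCS DP gives dp[15][12] = 8, so this is optimal.

8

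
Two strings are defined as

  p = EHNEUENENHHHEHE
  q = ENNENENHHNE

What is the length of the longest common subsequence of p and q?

9

Pick E (p #1, q #1), then N (p #3, q #3), then E (p #6, q #4), then N (p #7, q #5), then E (p #8, q #6), then N (p #9, q #7), then H (p #10, q #8), then H (p #11, q #9), then E (p #15, q #11); all 9 characters appear in both, in order. The LCS DP gives dp[15][11] = 9, so this is optimal.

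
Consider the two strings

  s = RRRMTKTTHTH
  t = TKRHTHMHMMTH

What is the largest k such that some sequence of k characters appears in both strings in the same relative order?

Pick T [5,1], K [6,2], T [7,5], H [9,8], T [10,11], H [11,12]; all 6 characters appear in both, in order. dp[11][12] = 6 confirms this is the maximum.

6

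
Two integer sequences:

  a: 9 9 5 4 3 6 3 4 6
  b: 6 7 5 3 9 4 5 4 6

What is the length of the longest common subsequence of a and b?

4

Taking 9 (a #1, b #5), 5 (a #3, b #7), 4 (a #8, b #8), 6 (a #9, b #9) gives a common subsequence of length 4. The LCS DP gives dp[9][9] = 4, so this is optimal.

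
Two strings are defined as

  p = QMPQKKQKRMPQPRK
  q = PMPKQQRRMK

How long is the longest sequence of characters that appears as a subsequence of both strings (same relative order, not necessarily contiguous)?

Match M (p #2, q #2); then P (p #3, q #3); then Q (p #4, q #5); then Q (p #7, q #6); then R (p #9, q #8); then M (p #10, q #9); then K (p #15, q #10) — 7 characters in the same relative order in both, and the DP table's final entry dp[15][10] is also 7, so no common subsequence is longer.

7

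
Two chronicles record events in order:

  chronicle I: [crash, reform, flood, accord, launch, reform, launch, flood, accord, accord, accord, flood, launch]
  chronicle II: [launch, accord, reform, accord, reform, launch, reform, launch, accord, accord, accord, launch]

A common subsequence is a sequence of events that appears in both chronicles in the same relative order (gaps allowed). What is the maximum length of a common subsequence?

9

One common subsequence of length 9: reform (chronicle I #2, chronicle II #3), accord (chronicle I #4, chronicle II #4), launch (chronicle I #5, chronicle II #6), reform (chronicle I #6, chronicle II #7), launch (chronicle I #7, chronicle II #8), accord (chronicle I #9, chronicle II #9), accord (chronicle I #10, chronicle II #10), accord (chronicle I #11, chronicle II #11), launch (chronicle I #13, chronicle II #12), and the DP table's final entry dp[13][12] is also 9, so no common subsequence is longer.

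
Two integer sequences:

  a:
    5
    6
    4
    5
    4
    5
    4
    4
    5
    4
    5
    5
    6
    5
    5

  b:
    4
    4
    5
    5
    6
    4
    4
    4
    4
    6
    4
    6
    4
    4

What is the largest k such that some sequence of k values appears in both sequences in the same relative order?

One common subsequence of length 8: 5 at a[1]=b[4], 6 at a[2]=b[5], 4 at a[3]=b[6], 4 at a[5]=b[7], 4 at a[7]=b[8], 4 at a[8]=b[9], 4 at a[10]=b[11], 6 at a[13]=b[12], and the DP table's final entry dp[15][14] is also 8, so no common subsequence is longer.

8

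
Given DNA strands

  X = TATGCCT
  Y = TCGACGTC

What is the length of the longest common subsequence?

One common subsequence of length 4: T at X[1]=Y[1], A at X[2]=Y[4], T at X[3]=Y[7], C at X[6]=Y[8]. The LCS DP gives dp[7][8] = 4, so this is optimal.

4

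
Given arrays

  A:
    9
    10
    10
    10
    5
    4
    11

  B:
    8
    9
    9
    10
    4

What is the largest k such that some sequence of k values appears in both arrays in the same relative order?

Pick 9 (A #1, B #3), 10 (A #4, B #4), 4 (A #6, B #5); all 3 values appear in both, in order, and the DP table's final entry dp[7][5] is also 3, so no common subsequence is longer.

3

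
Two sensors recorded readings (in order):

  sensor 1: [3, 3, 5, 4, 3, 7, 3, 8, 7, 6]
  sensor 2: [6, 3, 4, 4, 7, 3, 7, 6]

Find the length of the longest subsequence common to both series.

6

Let dp[i][j] be the LCS length of the first i values of sensor 1 and the first j values of sensor 2. dp[i][j] = dp[i-1][j-1]+1 when the i-th and j-th values match, else max(dp[i-1][j], dp[i][j-1]).
    ·  6  3  4  4  7  3  7  6
 ·  0  0  0  0  0  0  0  0  0
 3  0  0  1  1  1  1  1  1  1
 3  0  0  1  1  1  1  2  2  2
 5  0  0  1  1  1  1  2  2  2
 4  0  0  1  2  2  2  2  2  2
 3  0  0  1  2  2  2  3  3  3
 7  0  0  1  2  2  3  3  4  4
 3  0  0  1  2  2  3  4  4  4
 8  0  0  1  2  2  3  4  4  4
 7  0  0  1  2  2  3  4  5  5
 6  0  1  1  2  2  3  4  5  6
dp[10][8] = 6. One LCS (by backtracking along matches): 3, 4, 7, 3, 7, 6.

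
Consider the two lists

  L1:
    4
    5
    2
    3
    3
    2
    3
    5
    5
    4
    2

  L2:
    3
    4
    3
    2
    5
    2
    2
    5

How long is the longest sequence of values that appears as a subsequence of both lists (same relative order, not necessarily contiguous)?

Taking 4 at L1[1]=L2[2] → 5 at L1[2]=L2[5] → 2 at L1[3]=L2[6] → 2 at L1[6]=L2[7] → 5 at L1[9]=L2[8] gives a common subsequence of length 5. Since dp[11][8] = 5, nothing longer is possible.

5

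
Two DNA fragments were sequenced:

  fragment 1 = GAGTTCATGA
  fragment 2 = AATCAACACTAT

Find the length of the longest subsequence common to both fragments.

One common subsequence of length 6: A [2,2] → T [4,3] → C [6,7] → A [7,8] → T [8,10] → A [10,11], and the DP table's final entry dp[10][12] is also 6, so no common subsequence is longer.

6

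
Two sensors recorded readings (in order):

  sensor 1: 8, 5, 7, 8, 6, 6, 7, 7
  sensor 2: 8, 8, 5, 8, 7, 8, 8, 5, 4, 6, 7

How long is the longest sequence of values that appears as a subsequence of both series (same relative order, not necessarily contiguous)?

6

One common subsequence of length 6: 8 at sensor 1[1]=sensor 2[2], 5 at sensor 1[2]=sensor 2[3], 7 at sensor 1[3]=sensor 2[5], 8 at sensor 1[4]=sensor 2[7], 6 at sensor 1[6]=sensor 2[10], 7 at sensor 1[8]=sensor 2[11], and the DP table's final entry dp[8][11] is also 6, so no common subsequence is longer.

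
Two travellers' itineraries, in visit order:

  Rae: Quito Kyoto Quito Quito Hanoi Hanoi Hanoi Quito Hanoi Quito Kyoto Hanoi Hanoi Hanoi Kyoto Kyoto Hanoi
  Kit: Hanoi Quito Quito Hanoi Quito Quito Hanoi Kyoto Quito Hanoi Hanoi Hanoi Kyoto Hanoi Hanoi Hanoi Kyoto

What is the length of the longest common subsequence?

Taking Quito at Rae[1]=Kit[3]; then Quito at Rae[3]=Kit[5]; then Quito at Rae[4]=Kit[6]; then Hanoi at Rae[5]=Kit[7]; then Hanoi at Rae[6]=Kit[10]; then Hanoi at Rae[7]=Kit[11]; then Hanoi at Rae[9]=Kit[12]; then Kyoto at Rae[11]=Kit[13]; then Hanoi at Rae[12]=Kit[14]; then Hanoi at Rae[13]=Kit[15]; then Hanoi at Rae[14]=Kit[16]; then Kyoto at Rae[16]=Kit[17] gives a common subsequence of length 12. Since dp[17][17] = 12, nothing longer is possible.

12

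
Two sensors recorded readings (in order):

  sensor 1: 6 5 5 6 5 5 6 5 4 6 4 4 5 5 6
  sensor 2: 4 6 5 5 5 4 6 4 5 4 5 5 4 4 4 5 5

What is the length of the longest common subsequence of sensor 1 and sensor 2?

Match 6 (sensor 1 #1, sensor 2 #2), 5 (sensor 1 #2, sensor 2 #4), 5 (sensor 1 #3, sensor 2 #5), 6 (sensor 1 #4, sensor 2 #7), 5 (sensor 1 #5, sensor 2 #9), 5 (sensor 1 #6, sensor 2 #11), 5 (sensor 1 #8, sensor 2 #12), 4 (sensor 1 #9, sensor 2 #13), 4 (sensor 1 #11, sensor 2 #14), 4 (sensor 1 #12, sensor 2 #15), 5 (sensor 1 #13, sensor 2 #16), 5 (sensor 1 #14, sensor 2 #17) — 12 values in the same relative order in both. dp[15][17] = 12 confirms this is the maximum.

12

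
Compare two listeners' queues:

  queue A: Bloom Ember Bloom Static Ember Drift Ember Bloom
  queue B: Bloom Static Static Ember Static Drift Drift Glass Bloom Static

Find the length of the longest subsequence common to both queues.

Taking Bloom [1,1] → Ember [2,4] → Static [4,5] → Drift [6,7] → Bloom [8,9] gives a common subsequence of length 5. The LCS DP gives dp[8][10] = 5, so this is optimal.

5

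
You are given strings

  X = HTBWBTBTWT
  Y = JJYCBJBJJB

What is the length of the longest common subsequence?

3

One common subsequence of length 3: B (X #3, Y #5) → B (X #5, Y #7) → B (X #7, Y #10). dp[10][10] = 3 confirms this is the maximum.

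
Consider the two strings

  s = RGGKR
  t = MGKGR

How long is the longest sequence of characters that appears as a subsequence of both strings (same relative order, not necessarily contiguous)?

Taking G (s #2, t #2) → G (s #3, t #4) → R (s #5, t #5) gives a common subsequence of length 3. Since dp[5][5] = 3, nothing longer is possible.

3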